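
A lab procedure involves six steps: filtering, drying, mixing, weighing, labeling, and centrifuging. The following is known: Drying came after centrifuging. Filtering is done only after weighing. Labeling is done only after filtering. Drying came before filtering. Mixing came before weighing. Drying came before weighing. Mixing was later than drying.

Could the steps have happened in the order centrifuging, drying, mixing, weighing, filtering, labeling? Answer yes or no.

Check each stated constraint against the proposed order — e.g. drying is ahead of weighing; drying is ahead of filtering. Every pair is in the required order; nothing is violated.

yes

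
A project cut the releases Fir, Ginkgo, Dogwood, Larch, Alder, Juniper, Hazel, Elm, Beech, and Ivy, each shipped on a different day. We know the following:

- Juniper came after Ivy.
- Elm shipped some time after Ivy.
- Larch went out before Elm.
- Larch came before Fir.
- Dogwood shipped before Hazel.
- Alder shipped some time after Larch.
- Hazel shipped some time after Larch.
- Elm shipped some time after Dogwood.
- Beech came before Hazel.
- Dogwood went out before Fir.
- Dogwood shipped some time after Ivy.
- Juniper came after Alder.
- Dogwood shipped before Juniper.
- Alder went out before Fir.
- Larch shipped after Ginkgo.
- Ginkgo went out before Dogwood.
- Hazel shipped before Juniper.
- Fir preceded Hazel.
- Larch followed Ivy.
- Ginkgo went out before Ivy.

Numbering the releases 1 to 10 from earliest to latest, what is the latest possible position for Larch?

Larch must come before Alder, Elm, Fir, Hazel, and Juniper — 5 releases forced after it.
Everything else can be placed before Larch in some valid order, so Larch can sit as late as position 10 − 5 = 5.

5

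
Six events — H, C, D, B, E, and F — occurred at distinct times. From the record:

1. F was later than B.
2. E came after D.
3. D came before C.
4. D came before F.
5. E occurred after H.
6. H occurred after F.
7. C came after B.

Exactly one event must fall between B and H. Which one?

F

Tracing the constraints gives B → F → H, so F sits after B and before H.
No other event is forced both after B and before H.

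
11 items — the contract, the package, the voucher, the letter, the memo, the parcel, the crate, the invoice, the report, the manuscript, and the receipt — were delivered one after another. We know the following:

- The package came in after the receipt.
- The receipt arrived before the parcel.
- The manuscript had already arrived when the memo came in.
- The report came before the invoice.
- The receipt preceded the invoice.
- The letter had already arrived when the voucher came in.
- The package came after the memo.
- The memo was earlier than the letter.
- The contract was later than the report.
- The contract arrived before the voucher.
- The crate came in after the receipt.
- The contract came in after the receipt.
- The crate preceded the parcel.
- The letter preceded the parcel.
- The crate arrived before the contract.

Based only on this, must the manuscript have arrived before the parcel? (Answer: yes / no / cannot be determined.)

yes

Chain the constraints: the manuscript → the memo → the letter → the parcel. Each link is directly stated, so the manuscript comes before the parcel.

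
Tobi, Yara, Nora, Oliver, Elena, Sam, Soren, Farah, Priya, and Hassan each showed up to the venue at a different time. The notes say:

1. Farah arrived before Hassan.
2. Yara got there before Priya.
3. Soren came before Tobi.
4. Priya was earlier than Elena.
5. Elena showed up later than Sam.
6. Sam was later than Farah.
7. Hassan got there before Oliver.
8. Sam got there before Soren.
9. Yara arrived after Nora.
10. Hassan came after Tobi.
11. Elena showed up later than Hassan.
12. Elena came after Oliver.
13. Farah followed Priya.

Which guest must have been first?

Nora has a chain of constraints placing them before every other guest, so Nora must be first.

Nora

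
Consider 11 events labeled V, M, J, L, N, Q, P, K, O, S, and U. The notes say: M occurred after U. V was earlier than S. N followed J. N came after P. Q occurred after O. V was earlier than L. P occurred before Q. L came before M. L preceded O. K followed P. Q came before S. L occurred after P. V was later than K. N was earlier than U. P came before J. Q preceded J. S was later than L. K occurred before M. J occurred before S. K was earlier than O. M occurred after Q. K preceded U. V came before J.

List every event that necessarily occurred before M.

Directly stated before M: K, L, Q, and U.
J reaches M via J → N → U → M.
N reaches M via N → U → M.
O reaches M via O → Q → M.
Likewise P and V each reach M by chaining the stated constraints.
No chain forces S ahead of M.

J, K, L, N, O, P, Q, U, V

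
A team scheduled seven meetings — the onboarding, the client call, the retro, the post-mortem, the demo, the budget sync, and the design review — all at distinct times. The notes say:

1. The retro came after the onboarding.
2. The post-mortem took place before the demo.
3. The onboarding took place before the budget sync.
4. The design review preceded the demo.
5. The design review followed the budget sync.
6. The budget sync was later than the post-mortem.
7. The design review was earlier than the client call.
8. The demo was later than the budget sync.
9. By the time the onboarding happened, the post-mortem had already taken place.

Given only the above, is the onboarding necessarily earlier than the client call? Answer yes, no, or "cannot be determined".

yes

Chain the constraints: the onboarding → the budget sync → the design review → the client call. Each link is directly stated, so the onboarding comes before the client call.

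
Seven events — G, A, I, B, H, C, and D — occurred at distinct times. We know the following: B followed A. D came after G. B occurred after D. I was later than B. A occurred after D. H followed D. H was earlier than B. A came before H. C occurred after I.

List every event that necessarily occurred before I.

A, B, D, G, H

Directly stated before I: B.
A reaches I via A → B → I.
D reaches I via D → B → I.
G reaches I via G → D → B → I.
Likewise H reaches I by chaining the stated constraints.
No chain forces C ahead of I.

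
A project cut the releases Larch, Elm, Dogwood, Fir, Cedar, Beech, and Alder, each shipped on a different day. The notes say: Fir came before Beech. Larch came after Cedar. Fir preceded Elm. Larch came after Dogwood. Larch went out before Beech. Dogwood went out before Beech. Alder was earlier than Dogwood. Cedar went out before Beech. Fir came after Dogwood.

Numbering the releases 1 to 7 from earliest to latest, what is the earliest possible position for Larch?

Alder, Cedar, and Dogwood must all come before Larch — 3 forced predecessors.
Nothing else is forced ahead of Larch, so its earliest slot is position 3 + 1 = 4.

4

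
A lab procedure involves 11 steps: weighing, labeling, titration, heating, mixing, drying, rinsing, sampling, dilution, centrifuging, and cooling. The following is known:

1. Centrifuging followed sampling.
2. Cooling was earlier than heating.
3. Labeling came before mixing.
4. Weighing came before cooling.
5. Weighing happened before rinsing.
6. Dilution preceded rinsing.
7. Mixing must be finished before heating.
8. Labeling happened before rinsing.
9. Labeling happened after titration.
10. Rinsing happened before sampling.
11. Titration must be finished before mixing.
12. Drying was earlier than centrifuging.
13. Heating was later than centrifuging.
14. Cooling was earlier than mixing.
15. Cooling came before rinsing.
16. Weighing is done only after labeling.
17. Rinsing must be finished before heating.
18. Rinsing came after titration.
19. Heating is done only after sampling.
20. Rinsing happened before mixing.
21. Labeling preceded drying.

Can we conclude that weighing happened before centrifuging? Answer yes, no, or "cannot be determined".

Chain the constraints: weighing → rinsing → sampling → centrifuging. Each link is directly stated, so weighing comes before centrifuging.

yes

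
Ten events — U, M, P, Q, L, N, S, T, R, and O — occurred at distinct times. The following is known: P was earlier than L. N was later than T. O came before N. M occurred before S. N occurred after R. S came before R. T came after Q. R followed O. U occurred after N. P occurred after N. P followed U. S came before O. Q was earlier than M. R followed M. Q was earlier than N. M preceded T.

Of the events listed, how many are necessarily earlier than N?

Directly stated before N: O, Q, R, and T.
M reaches N via M → T → N.
S reaches N via S → O → N.
No chain forces P (or any of the others) ahead of N.
That's M, O, Q, R, S, and T — 6 in all.

6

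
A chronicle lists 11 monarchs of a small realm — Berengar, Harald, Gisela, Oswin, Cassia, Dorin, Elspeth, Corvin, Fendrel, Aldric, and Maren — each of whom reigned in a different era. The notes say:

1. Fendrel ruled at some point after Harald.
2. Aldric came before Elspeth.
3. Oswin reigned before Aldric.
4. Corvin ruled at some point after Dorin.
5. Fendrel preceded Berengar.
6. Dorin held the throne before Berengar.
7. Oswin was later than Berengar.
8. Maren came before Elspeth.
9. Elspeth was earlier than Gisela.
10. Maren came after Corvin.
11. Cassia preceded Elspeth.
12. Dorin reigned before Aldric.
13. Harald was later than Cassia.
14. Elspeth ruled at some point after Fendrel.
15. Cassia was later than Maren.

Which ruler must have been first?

Dorin

Dorin has a chain of constraints placing them before every other ruler, so Dorin must be first.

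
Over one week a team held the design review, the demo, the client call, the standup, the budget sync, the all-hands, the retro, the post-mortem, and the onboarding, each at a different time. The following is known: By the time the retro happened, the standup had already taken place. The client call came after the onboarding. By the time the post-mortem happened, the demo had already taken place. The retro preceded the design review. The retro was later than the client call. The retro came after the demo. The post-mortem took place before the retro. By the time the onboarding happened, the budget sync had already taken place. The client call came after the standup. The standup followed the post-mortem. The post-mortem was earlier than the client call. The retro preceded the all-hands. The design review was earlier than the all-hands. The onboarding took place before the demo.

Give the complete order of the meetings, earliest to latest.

The constraints fix every adjacent pair, so only one ordering works:
the budget sync → the onboarding → the demo → the post-mortem → the standup → the client call → the retro → the design review → the all-hands.

the budget sync, the onboarding, the demo, the post-mortem, the standup, the client call, the retro, the design review, the all-hands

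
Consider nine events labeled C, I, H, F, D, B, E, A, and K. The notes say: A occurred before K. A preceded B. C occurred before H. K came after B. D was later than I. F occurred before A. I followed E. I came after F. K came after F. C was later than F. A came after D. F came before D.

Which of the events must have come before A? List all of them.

Directly stated before A: D and F.
E reaches A via E → I → D → A.
I reaches A via I → D → A.
No chain forces K (or any of the others) ahead of A.

D, E, F, I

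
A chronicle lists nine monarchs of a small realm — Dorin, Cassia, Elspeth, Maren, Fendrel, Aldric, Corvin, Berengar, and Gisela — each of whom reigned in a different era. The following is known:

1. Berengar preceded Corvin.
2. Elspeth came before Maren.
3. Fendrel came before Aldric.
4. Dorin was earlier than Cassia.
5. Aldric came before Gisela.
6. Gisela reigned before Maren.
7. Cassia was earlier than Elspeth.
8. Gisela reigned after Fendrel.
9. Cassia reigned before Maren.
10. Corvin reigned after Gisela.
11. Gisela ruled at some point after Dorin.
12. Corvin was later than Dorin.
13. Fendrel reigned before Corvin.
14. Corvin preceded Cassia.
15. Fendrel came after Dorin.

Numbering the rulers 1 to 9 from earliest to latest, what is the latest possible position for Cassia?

Cassia must come before Elspeth and Maren — 2 rulers forced after them.
Everything else can be placed before Cassia in some valid order, so Cassia can sit as late as position 9 − 2 = 7.

7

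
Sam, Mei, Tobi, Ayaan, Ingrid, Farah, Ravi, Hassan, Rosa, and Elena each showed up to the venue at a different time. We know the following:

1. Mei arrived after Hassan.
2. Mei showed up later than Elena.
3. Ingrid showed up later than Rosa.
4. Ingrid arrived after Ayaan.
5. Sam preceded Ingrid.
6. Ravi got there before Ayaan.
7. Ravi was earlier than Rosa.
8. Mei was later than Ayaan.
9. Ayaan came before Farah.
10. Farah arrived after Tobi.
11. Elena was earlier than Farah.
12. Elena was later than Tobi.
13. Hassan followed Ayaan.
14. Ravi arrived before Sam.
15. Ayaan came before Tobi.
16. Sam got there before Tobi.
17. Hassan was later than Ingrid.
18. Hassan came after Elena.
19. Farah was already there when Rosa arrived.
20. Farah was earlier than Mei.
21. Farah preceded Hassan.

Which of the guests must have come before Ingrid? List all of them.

Ayaan, Elena, Farah, Ravi, Rosa, Sam, Tobi

Directly stated before Ingrid: Ayaan, Rosa, and Sam.
Elena reaches Ingrid via Elena → Farah → Rosa → Ingrid.
Farah reaches Ingrid via Farah → Rosa → Ingrid.
Ravi reaches Ingrid via Ravi → Rosa → Ingrid.
Likewise Tobi reaches Ingrid by chaining the stated constraints.
No chain forces Mei (or any of the others) ahead of Ingrid.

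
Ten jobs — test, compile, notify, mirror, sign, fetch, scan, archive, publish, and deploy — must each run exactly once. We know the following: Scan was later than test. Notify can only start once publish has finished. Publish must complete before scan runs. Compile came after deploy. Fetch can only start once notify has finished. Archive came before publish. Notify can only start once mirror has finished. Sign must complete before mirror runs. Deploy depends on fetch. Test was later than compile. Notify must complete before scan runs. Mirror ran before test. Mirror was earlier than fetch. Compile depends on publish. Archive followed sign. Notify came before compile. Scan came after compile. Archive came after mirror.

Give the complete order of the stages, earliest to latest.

sign, mirror, archive, publish, notify, fetch, deploy, compile, test, scan

The constraints fix every adjacent pair, so only one ordering works:
sign → mirror → archive → publish → notify → fetch → deploy → compile → test → scan.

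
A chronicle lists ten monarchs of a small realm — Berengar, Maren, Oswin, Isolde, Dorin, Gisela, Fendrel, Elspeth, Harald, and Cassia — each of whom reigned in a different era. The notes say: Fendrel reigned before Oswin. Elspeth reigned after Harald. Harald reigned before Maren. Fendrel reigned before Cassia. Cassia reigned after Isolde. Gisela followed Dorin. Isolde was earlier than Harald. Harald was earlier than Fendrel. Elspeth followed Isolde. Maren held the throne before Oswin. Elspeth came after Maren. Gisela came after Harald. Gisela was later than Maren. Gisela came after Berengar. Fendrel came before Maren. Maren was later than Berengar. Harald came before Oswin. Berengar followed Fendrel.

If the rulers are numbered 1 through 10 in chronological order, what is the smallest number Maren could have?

5

Berengar, Fendrel, Harald, and Isolde must all come before Maren — 4 forced predecessors.
Nothing else is forced ahead of Maren, so their earliest slot is position 4 + 1 = 5.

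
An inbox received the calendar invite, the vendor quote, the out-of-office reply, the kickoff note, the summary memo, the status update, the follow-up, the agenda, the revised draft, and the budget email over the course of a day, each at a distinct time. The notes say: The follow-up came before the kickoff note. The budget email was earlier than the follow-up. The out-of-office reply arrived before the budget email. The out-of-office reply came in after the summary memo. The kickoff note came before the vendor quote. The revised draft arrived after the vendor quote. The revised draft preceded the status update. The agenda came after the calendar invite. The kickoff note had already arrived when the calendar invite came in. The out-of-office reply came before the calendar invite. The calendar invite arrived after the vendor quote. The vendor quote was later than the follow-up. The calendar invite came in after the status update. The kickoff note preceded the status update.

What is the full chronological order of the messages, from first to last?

the summary memo, the out-of-office reply, the budget email, the follow-up, the kickoff note, the vendor quote, the revised draft, the status update, the calendar invite, the agenda

The constraints fix every adjacent pair, so only one ordering works:
the summary memo → the out-of-office reply → the budget email → the follow-up → the kickoff note → the vendor quote → the revised draft → the status update → the calendar invite → the agenda.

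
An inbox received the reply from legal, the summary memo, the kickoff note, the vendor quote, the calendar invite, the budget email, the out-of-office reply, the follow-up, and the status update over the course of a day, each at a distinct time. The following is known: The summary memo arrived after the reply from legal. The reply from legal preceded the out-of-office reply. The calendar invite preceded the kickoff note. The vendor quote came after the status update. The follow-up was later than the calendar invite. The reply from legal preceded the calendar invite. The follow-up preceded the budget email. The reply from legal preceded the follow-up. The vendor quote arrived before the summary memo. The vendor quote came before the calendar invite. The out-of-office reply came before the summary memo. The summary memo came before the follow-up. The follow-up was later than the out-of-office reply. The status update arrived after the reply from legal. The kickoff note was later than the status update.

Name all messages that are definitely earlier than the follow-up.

the calendar invite, the out-of-office reply, the reply from legal, the status update, the summary memo, the vendor quote

Directly stated before the follow-up: the calendar invite, the out-of-office reply, the reply from legal, and the summary memo.
The status update reaches the follow-up via the status update → the vendor quote → the summary memo → the follow-up.
The vendor quote reaches the follow-up via the vendor quote → the summary memo → the follow-up.
No chain forces the kickoff note (or any of the others) ahead of the follow-up.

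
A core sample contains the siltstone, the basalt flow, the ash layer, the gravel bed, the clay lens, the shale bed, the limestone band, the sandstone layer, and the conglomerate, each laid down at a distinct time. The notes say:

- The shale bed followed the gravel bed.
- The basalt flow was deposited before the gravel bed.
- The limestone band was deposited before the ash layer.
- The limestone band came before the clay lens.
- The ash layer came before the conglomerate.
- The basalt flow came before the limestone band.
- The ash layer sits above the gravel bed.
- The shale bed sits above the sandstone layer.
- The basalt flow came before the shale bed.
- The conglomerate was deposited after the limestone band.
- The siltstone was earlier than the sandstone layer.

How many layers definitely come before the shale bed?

4

Directly stated before the shale bed: the basalt flow, the gravel bed, and the sandstone layer.
The siltstone reaches the shale bed via the siltstone → the sandstone layer → the shale bed.
No chain forces the clay lens (or any of the others) ahead of the shale bed.
That's the basalt flow, the gravel bed, the sandstone layer, and the siltstone — 4 in all.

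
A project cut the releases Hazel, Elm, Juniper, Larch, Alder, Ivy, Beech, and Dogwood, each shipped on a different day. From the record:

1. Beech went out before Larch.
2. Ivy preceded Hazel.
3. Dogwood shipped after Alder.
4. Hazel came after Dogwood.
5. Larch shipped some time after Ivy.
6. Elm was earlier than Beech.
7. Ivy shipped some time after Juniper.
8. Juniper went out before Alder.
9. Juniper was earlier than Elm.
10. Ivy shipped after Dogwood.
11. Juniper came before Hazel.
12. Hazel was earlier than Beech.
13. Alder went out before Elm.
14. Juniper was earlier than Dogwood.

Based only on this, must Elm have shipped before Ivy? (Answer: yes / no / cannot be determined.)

No chain of stated constraints runs from Elm to Ivy, and none runs from Ivy to Elm either.
So the relative order of Elm and Ivy is not fixed by the given facts.

cannot be determined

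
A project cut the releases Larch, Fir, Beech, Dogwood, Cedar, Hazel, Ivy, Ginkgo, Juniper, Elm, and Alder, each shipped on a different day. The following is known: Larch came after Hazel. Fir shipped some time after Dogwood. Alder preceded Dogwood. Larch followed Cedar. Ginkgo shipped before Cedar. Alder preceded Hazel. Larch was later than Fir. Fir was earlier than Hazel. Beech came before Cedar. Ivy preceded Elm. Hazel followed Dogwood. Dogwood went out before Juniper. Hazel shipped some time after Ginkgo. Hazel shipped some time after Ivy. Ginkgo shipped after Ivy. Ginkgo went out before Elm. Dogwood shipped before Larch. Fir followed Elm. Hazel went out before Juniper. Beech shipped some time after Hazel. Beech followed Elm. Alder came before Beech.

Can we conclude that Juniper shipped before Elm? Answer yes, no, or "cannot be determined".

Tracing the constraints gives Elm → Fir → Hazel → Juniper, so Elm must come before Juniper.
That means Juniper cannot be before Elm.

no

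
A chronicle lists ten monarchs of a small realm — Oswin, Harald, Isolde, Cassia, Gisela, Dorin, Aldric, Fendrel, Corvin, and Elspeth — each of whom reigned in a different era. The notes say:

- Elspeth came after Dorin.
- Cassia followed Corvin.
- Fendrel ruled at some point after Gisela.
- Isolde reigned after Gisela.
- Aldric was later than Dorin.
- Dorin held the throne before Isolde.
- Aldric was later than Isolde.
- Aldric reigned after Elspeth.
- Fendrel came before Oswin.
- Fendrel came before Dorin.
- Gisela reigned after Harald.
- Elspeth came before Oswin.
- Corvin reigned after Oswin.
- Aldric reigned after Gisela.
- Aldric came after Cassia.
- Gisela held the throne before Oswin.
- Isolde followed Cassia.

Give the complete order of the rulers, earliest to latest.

Harald, Gisela, Fendrel, Dorin, Elspeth, Oswin, Corvin, Cassia, Isolde, Aldric

The constraints fix every adjacent pair, so only one ordering works:
Harald → Gisela → Fendrel → Dorin → Elspeth → Oswin → Corvin → Cassia → Isolde → Aldric.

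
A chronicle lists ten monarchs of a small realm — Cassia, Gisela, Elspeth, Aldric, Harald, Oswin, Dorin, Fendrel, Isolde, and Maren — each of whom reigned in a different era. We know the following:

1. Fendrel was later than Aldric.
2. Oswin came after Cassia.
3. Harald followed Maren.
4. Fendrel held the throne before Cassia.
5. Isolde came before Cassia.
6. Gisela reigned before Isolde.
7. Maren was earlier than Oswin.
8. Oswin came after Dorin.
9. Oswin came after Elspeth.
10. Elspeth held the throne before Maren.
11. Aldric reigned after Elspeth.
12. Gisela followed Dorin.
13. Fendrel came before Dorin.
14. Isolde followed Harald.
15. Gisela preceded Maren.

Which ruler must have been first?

Elspeth

Elspeth has a chain of constraints placing them before every other ruler, so Elspeth must be first.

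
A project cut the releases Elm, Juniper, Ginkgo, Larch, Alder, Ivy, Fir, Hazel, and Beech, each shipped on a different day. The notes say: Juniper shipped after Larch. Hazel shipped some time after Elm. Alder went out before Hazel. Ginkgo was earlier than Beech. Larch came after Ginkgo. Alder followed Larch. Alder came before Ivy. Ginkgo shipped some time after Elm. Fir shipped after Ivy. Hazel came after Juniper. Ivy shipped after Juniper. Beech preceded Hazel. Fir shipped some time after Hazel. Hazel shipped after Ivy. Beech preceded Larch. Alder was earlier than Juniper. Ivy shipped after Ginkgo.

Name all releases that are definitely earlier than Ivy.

Directly stated before Ivy: Alder, Ginkgo, and Juniper.
Beech reaches Ivy via Beech → Larch → Alder → Ivy.
Elm reaches Ivy via Elm → Ginkgo → Ivy.
Larch reaches Ivy via Larch → Alder → Ivy.
No chain forces Fir (or any of the others) ahead of Ivy.

Alder, Beech, Elm, Ginkgo, Juniper, Larch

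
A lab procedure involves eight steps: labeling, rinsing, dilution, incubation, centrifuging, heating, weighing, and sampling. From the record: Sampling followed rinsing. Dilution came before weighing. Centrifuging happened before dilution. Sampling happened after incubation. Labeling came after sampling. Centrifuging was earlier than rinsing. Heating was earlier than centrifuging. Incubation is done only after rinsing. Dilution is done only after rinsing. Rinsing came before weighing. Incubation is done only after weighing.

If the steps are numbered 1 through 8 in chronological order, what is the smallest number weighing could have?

Centrifuging, dilution, heating, and rinsing must all come before weighing — 4 forced predecessors.
Nothing else is forced ahead of weighing, so its earliest slot is position 4 + 1 = 5.

5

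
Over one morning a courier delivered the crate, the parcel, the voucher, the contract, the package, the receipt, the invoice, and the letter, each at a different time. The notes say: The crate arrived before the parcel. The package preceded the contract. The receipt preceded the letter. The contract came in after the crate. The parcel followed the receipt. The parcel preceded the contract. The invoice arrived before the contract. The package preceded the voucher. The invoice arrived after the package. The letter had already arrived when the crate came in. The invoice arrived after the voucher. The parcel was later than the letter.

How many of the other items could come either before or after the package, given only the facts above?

Forced after the package: the contract, the invoice, and the voucher.
That leaves the crate, the letter, the parcel, and the receipt with no forced order relative to the package — 4.

4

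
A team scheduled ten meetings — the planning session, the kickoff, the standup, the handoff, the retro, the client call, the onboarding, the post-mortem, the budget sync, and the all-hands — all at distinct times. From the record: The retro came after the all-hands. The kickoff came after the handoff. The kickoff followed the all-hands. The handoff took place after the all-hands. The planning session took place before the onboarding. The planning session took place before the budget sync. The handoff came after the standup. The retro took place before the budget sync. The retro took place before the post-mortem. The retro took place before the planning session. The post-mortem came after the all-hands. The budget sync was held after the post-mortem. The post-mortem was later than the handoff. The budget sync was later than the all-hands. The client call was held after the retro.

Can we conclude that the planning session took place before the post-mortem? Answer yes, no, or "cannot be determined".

No chain of stated constraints runs from the planning session to the post-mortem, and none runs from the post-mortem to the planning session either.
So the relative order of the planning session and the post-mortem is not fixed by the given facts.

cannot be determined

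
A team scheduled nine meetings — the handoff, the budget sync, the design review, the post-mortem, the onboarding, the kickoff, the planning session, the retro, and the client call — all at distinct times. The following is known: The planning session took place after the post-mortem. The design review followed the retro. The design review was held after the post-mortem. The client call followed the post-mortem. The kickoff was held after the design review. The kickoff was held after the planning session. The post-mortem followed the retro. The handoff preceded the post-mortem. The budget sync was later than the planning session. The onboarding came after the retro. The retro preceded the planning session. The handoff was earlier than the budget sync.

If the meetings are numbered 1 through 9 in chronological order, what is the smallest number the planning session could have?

4

The handoff, the post-mortem, and the retro must all come before the planning session — 3 forced predecessors.
Nothing else is forced ahead of the planning session, so its earliest slot is position 3 + 1 = 4.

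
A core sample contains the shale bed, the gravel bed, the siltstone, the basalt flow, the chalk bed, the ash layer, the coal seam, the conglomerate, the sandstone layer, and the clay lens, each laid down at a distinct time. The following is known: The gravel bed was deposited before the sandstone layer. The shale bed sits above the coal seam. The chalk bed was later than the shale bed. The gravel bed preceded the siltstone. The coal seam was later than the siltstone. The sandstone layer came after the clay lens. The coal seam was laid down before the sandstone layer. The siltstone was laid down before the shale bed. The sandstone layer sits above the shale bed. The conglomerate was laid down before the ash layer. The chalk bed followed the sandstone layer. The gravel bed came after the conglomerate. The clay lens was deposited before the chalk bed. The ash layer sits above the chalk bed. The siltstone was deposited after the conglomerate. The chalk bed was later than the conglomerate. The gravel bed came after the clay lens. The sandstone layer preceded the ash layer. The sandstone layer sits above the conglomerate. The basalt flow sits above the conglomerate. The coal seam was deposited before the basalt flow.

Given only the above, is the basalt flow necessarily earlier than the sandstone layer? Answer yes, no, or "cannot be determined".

cannot be determined

No chain of stated constraints runs from the basalt flow to the sandstone layer, and none runs from the sandstone layer to the basalt flow either.
So the relative order of the basalt flow and the sandstone layer is not fixed by the given facts.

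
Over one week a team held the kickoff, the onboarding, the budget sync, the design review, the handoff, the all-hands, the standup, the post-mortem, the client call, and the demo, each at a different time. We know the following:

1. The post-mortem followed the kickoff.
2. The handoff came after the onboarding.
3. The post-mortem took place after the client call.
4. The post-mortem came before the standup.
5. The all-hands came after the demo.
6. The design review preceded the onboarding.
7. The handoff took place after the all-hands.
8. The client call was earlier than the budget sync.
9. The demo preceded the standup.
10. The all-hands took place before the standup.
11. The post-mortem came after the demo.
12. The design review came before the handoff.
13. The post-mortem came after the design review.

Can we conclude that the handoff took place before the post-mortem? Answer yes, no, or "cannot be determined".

No chain of stated constraints runs from the handoff to the post-mortem, and none runs from the post-mortem to the handoff either.
So the relative order of the handoff and the post-mortem is not fixed by the given facts.

cannot be determined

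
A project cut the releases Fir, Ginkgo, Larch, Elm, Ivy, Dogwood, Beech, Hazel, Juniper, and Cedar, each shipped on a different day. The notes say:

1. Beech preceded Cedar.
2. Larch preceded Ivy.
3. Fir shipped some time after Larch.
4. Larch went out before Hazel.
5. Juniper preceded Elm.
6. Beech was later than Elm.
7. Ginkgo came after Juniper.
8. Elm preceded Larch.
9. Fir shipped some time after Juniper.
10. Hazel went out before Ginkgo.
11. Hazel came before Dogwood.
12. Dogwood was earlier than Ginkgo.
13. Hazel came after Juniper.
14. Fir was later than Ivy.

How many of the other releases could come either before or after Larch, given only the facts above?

Forced before Larch: Elm and Juniper; forced after Larch: Dogwood, Fir, Ginkgo, Hazel, and Ivy.
That leaves Beech and Cedar with no forced order relative to Larch — 2.

2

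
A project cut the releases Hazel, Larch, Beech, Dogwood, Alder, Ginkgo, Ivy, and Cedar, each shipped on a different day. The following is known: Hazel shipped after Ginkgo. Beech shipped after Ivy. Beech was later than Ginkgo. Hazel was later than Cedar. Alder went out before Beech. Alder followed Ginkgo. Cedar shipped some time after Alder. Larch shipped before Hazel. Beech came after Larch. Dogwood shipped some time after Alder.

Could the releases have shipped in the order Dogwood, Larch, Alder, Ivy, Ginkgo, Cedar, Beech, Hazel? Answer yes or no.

The constraints require Ginkgo before Alder, but in the proposed sequence Alder appears ahead of Ginkgo. That one violation is enough.

no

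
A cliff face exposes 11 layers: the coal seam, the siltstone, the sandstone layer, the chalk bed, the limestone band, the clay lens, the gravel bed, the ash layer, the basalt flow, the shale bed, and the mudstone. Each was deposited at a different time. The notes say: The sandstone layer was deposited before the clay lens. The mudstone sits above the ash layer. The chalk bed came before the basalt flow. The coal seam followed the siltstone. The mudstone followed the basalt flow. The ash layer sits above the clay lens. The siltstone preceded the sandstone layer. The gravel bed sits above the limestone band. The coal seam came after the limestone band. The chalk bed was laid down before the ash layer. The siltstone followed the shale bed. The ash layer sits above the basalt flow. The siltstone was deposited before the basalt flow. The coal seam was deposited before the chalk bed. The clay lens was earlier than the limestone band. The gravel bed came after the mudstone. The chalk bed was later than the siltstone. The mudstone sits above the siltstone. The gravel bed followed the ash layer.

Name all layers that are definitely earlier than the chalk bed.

Directly stated before the chalk bed: the coal seam and the siltstone.
The clay lens reaches the chalk bed via the clay lens → the limestone band → the coal seam → the chalk bed.
The limestone band reaches the chalk bed via the limestone band → the coal seam → the chalk bed.
The sandstone layer reaches the chalk bed via the sandstone layer → the clay lens → the limestone band → the coal seam → the chalk bed.
Likewise the shale bed reaches the chalk bed by chaining the stated constraints.

the clay lens, the coal seam, the limestone band, the sandstone layer, the shale bed, the siltstone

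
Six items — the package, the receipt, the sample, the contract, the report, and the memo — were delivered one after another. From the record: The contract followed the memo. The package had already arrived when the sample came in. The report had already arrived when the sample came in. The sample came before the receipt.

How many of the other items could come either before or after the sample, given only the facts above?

2

Forced before the sample: the package and the report; forced after the sample: the receipt.
That leaves the contract and the memo with no forced order relative to the sample — 2.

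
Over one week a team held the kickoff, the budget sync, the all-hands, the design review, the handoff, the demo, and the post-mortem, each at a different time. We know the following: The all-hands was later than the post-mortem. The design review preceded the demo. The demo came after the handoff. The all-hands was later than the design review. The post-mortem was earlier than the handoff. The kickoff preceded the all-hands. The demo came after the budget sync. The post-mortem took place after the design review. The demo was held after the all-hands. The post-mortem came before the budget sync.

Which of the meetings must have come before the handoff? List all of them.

the design review, the post-mortem

Directly stated before the handoff: the post-mortem.
The design review reaches the handoff via the design review → the post-mortem → the handoff.
No chain forces the all-hands (or any of the others) ahead of the handoff.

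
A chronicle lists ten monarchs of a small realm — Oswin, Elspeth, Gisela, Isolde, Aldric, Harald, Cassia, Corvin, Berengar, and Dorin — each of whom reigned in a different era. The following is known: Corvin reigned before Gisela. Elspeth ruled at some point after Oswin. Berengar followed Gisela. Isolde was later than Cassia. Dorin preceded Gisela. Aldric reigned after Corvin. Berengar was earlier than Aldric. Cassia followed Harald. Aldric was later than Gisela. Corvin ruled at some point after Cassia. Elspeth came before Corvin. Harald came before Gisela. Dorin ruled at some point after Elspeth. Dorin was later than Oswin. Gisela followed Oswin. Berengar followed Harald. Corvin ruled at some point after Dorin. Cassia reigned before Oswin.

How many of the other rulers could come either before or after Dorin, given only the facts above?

Forced before Dorin: Cassia, Elspeth, Harald, and Oswin; forced after Dorin: Aldric, Berengar, Corvin, and Gisela.
That leaves Isolde with no forced order relative to Dorin — 1.

1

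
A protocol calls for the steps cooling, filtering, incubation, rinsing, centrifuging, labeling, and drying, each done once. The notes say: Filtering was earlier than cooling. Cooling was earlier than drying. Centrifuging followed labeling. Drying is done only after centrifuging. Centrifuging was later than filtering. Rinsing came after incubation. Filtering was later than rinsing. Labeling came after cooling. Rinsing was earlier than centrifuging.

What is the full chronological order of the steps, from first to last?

The constraints fix every adjacent pair, so only one ordering works:
incubation → rinsing → filtering → cooling → labeling → centrifuging → drying.

incubation, rinsing, filtering, cooling, labeling, centrifuging, drying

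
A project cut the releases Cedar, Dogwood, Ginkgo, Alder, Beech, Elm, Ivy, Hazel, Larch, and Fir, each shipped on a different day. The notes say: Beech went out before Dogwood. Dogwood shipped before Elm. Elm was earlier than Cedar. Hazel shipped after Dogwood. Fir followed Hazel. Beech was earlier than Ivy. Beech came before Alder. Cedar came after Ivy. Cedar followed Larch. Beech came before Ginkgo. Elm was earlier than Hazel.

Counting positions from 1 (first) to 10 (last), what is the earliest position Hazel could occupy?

4

Beech, Dogwood, and Elm must all come before Hazel — 3 forced predecessors.
Nothing else is forced ahead of Hazel, so its earliest slot is position 3 + 1 = 4.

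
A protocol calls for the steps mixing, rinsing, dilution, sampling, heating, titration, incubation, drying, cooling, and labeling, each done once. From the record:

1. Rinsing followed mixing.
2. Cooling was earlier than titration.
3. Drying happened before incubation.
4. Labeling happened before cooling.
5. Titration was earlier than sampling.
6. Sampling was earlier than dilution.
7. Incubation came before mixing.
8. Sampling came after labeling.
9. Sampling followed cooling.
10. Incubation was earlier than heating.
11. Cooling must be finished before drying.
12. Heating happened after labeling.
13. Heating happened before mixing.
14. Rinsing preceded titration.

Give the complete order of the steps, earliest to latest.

The constraints fix every adjacent pair, so only one ordering works:
labeling → cooling → drying → incubation → heating → mixing → rinsing → titration → sampling → dilution.

labeling, cooling, drying, incubation, heating, mixing, rinsing, titration, sampling, dilution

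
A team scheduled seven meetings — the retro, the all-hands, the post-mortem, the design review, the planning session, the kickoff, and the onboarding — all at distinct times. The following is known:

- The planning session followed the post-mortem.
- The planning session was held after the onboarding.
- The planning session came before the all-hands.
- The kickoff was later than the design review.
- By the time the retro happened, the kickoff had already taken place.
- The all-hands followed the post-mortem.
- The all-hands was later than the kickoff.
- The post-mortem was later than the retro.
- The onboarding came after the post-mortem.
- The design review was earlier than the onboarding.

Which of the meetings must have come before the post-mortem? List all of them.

Directly stated before the post-mortem: the retro.
The design review reaches the post-mortem via the design review → the kickoff → the retro → the post-mortem.
The kickoff reaches the post-mortem via the kickoff → the retro → the post-mortem.
No chain forces the planning session (or any of the others) ahead of the post-mortem.

the design review, the kickoff, the retro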